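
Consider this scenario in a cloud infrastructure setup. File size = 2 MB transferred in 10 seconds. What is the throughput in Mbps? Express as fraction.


Given: file = 2 MB, time = 10 s
File in Mb = 2 * 8 = 16 Mb
Throughput = 16 / 10 Mbps
Throughput = 8/5 Mbps

8/5


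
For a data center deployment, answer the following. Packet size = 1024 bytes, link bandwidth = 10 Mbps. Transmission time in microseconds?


Given: packet = 1024 bytes, bandwidth = 10 Mbps
Packet in bits = 1024 * 8 = 8192 bits
Bandwidth = 10 * 10^6 = 10000000 bps
Time = 8192 / 10000000 seconds
Time in us = 8192 * 10^6 / 10000000 = 819.2

819.2


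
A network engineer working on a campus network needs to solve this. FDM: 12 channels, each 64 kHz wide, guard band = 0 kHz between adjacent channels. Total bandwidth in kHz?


Given: 12 channels, 64 kHz each, guard = 0 kHz
Channel bandwidth = 12 * 64 = 768 kHz
Guard bands = 11 gaps * 0 kHz = 0 kHz
Total = 768 + 0 = 768 kHz

768


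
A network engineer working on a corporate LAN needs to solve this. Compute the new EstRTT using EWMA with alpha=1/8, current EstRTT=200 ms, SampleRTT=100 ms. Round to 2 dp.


Given: EstRTT = 200 ms, SampleRTT = 100 ms, alpha = 1/8
New EstRTT = (1 - alpha) * EstRTT + alpha * SampleRTT
(7/8) * 200 = 175
(1/8) * 100 = 12.5
New EstRTT = 175 + 12.5 = 187.5 ms -> 187.50 ms (2 dp)

187.50


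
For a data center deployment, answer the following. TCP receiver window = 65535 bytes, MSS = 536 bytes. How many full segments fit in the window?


Given: RWND = 65535 bytes, MSS = 536 bytes
Full segments = floor(RWND / MSS)
Full segments = floor(65535 / 536)
Full segments = floor(122.2668) = 122

122


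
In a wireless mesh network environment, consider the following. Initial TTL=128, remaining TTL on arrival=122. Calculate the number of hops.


Given: initial TTL = 128, received TTL = 122
Hops = initial TTL - received TTL
Hops = 128 - 122 = 6

6


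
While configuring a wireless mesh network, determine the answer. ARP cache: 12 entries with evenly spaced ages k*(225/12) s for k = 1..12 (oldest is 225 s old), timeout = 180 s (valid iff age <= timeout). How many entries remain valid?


Ages are k * 225/12 s for k = 1..12 (spacing = 18.7500 s).
Entry k is valid iff k * 225/12 <= 180 iff k <= 12 * 180 / 225 = 9.6000
n_valid = floor(9.6000) = 9
(n_stale = 12 - 9 = 3)

9


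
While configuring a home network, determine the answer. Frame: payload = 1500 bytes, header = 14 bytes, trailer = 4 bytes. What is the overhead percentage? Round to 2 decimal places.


Given: payload = 1500 B, header = 14 B, trailer = 4 B
Overhead bytes = header + trailer = 14 + 4 = 18
Total frame = payload + overhead = 1500 + 18 = 1518
Overhead % = 18 / 1518 * 100 = 1.1858% -> 1.19% (2 dp)

1.19


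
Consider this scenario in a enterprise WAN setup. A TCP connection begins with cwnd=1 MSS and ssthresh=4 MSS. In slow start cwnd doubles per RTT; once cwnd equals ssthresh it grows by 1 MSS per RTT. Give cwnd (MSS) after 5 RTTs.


RTT 0: cwnd = 1 MSS (initial)
RTT 1: cwnd = 2 MSS (slow start, doubled)
RTT 2: cwnd = 4 MSS (slow start, doubled)
RTT 3: cwnd = 5 MSS (congestion avoidance, +1)
RTT 4: cwnd = 6 MSS (congestion avoidance, +1)
RTT 5: cwnd = 7 MSS (congestion avoidance, +1)

7


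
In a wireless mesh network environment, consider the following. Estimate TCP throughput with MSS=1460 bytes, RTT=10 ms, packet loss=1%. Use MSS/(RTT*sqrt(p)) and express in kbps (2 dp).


Given: MSS = 1460 bytes, RTT = 10 ms, loss = 1%
RTT in seconds = 10 / 1000 = 0.01
Loss rate = 1% = 0.01
sqrt(loss) = sqrt(0.01) = 0.1
Throughput (bytes/s) = 1460 / (0.01 * 0.1) = 1460000.0000
Throughput (kbps) = 1460000.0000 * 8 / 1000 = 11680.000000 -> 11680.00 kbps (2 dp)

11680.00


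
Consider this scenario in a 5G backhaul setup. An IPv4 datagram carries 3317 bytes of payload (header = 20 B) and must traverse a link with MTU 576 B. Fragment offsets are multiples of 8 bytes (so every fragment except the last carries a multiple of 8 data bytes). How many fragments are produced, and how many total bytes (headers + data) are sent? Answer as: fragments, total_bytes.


Max data per non-final fragment = floor((MTU - header)/8)*8 = floor((576 - 20)/8)*8 = floor(556/8)*8 = 552 B
Final fragment needs no 8-byte alignment: it can carry up to MTU - header = 556 B
Non-final fragments needed = ceil((payload - 556) / 552) = ceil(2761/552) = ceil(5.0018) = 6
Number of fragments = 6 + 1 = 7
Fragment sizes (data): 6 * 552 B + 5 B (last, 5 <= 556 OK)
Total bytes sent = payload + n_frags * header = 3317 + 7*20 = 3317 + 140 = 3457 B

7, 3457


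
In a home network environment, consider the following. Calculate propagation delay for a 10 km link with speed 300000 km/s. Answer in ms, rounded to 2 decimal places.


Given: distance = 10 km, speed = 300000 km/s
Delay = distance / speed = 10 / 300000 seconds
Delay in ms = 10 * 1000 / 300000
Delay = 0.0333 ms
Rounded to 2 dp = 0.03 ms

0.03


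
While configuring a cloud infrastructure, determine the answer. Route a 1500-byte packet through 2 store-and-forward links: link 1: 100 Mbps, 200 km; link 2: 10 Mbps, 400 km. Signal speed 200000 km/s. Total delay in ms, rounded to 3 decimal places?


Packet = 1500 bytes = 12000 bits. Store-and-forward: sum (t_trans + t_prop) per link.
Link 1: t_trans = 12000/(100*10^6) s = 0.1200 ms; t_prop = 200/200000 s = 1.0000 ms; subtotal = 1.1200 ms
Link 2: t_trans = 12000/(10*10^6) s = 1.2000 ms; t_prop = 400/200000 s = 2.0000 ms; subtotal = 3.2000 ms
End-to-end = 1.1200 + 3.2000 = 4.3200 ms -> 4.320 ms (3 dp)

4.320


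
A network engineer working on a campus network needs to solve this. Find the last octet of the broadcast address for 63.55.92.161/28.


Given: IP = 63.55.92.161, prefix = /28
Host bits = 32 - 28 = 4
Network last octet = 161 AND mask = 160
Host part size = 2^4 - 1 = 15
Broadcast last octet = 160 OR 15 = 175

175


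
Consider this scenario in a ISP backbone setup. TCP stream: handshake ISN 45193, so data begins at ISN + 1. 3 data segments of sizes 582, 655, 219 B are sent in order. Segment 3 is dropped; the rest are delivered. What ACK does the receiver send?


SYN uses sequence number 45193; first data byte = ISN + 1 = 45194.
Segment 1: SEQ = 45194, len = 582 B, covers [45194, 45775]
Segment 2: SEQ = 45776, len = 655 B, covers [45776, 46430]
Segment 3: SEQ = 46431, len = 219 B, covers [46431, 46649] [LOST]
In-order data received: bytes [45194, 46430] (segments 1..2).
Segment 3 missing -> gap begins at byte 46431.
Cumulative ACK = next expected in-order byte = 45194 + 582 + 655 = 46431

46431


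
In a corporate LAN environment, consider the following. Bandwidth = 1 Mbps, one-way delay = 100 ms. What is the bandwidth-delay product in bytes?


Given: bandwidth = 1 Mbps, delay = 100 ms
BDP in bits = 1 * 10^6 * 100 / 1000
BDP in bits = 100000
BDP in bytes = 100000 / 8 = 12500

12500


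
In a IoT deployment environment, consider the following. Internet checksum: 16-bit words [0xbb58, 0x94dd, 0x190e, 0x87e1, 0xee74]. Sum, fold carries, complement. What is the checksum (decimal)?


Given words: [0xbb58, 0x94dd, 0x190e, 0x87e1, 0xee74]
Step 1: Sum all words
Raw sum = 47960 + 38109 + 6414 + 34785 + 61044 = 188312
Step 2: Fold carry: (57240 + 2) = 57242
One's complement = ~57242 & 0xFFFF = 8293

8293


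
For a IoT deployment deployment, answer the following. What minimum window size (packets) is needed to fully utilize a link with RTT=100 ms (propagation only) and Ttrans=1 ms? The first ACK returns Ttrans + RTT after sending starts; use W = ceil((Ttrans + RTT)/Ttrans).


Given: Ttrans = 1 ms, RTT = 100 ms (= 2 * Tprop, Tprop = 50 ms)
Time until first ACK returns = Ttrans + RTT = 1 + 100 = 101 ms
Need W * Ttrans >= Ttrans + RTT  ->  W >= (Ttrans + RTT) / Ttrans
(Ttrans + RTT) / Ttrans = 101 / 1 = 101
W_min = ceil(101) = 101

101


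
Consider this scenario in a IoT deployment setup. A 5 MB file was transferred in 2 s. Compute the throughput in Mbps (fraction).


Given: file = 5 MB, time = 2 s
File in Mb = 5 * 8 = 40 Mb
Throughput = 40 / 2 Mbps
Throughput = 20 Mbps

20


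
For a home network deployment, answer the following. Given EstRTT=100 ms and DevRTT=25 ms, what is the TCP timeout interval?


Given: EstRTT = 100 ms, DevRTT = 25 ms
Timeout = EstRTT + 4 * DevRTT
4 * DevRTT = 4 * 25 = 100
Timeout = 100 + 100 = 200 ms

200


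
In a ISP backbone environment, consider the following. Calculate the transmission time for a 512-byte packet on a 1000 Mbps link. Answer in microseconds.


Given: packet = 512 bytes, bandwidth = 1000 Mbps
Packet in bits = 512 * 8 = 4096 bits
Bandwidth = 1000 * 10^6 = 1000000000 bps
Time = 4096 / 1000000000 seconds
Time in us = 4096 * 10^6 / 1000000000 = 4.096

4.096


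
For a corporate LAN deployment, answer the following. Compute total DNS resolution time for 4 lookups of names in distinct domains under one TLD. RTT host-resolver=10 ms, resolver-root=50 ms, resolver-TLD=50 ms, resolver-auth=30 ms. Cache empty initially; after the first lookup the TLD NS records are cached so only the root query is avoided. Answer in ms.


Lookup 1 (cold cache): local + root + TLD + auth = 10 + 50 + 50 + 30 = 140 ms
Lookups 2..4 (TLD NS cached -> skip root; new domain -> still ask TLD and auth): local + TLD + auth = 10 + 50 + 30 = 90 ms each
Remaining 3 lookups: 3 * 90 = 270 ms
Total = 140 + 270 = 410 ms

410


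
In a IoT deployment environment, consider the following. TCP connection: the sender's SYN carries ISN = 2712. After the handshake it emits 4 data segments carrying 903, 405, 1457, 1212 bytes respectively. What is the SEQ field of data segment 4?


The SYN occupies sequence number ISN = 2712, so the first data byte is ISN + 1 = 2713.
SEQ of data segment i = (ISN + 1) + sum of payload sizes of segments 1..i-1.
Segment 1: SEQ = 2713, payload = 903 bytes
Segment 2: SEQ = 3616, payload = 405 bytes
Segment 3: SEQ = 4021, payload = 1457 bytes
Segment 4: SEQ = 5478, payload = 1212 bytes
SEQ of segment 4 = 2713 + 903 + 405 + 1457 = 5478

5478


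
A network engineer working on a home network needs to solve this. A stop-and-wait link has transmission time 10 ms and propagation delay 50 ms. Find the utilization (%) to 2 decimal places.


Given: Ttrans = 10 ms, Tprop = 50 ms
RTT = 2 * Tprop = 2 * 50 = 100 ms
U = Ttrans / (Ttrans + RTT)
U = 10 / (10 + 100)
U = 10 / 110 = 0.090909
U% = 9.09%

9.09


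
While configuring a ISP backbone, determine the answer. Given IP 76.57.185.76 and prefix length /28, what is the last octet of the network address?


Given: IP = 76.57.185.76, prefix = /28
Subnet mask = 255.255.255.240
Last octet of IP: 76
Last octet of mask: 240
Network last octet = 76 AND 240 = 64

64


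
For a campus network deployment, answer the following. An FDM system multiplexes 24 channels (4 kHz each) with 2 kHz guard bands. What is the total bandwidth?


Given: 24 channels, 4 kHz each, guard = 2 kHz
Channel bandwidth = 24 * 4 = 96 kHz
Guard bands = 23 gaps * 2 kHz = 46 kHz
Total = 96 + 46 = 142 kHz

142


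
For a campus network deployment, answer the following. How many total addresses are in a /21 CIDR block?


Given: CIDR prefix /21
Host bits = 32 - 21 = 11
Total addresses = 2^11 = 2048

2048


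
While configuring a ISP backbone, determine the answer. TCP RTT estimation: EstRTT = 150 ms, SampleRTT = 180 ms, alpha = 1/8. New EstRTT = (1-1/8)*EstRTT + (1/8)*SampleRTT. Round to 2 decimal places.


Given: EstRTT = 150 ms, SampleRTT = 180 ms, alpha = 1/8
New EstRTT = (1 - alpha) * EstRTT + alpha * SampleRTT
(7/8) * 150 = 131.25
(1/8) * 180 = 22.5
New EstRTT = 131.25 + 22.5 = 153.75 ms -> 153.75 ms (2 dp)

153.75


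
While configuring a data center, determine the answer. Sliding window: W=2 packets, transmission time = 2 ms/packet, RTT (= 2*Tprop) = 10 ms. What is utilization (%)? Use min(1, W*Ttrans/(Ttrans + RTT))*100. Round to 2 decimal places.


Given: W = 2, Ttrans = 2 ms, RTT = 10 ms (= 2 * Tprop, Tprop = 5 ms)
Cycle time = Ttrans + RTT = 2 + 10 = 12 ms (first packet sent until its ACK returns)
W * Ttrans = 2 * 2 = 4 ms of sending per cycle
W * Ttrans / (Ttrans + RTT) = 4 / 12 = 0.333333
U = min(1, 0.333333) = 0.333333
U% = 33.33%

33.33


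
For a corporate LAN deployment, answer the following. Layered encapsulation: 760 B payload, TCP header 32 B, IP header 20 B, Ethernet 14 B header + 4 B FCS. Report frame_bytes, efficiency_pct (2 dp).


TCP segment = 760 + 32 = 792 B
IP packet = 792 + 20 = 812 B
Ethernet frame = 812 + 14 + 4 = 830 B
Efficiency = app / frame = 760 / 830 = 0.915663 = 91.5663% -> 91.57% (2 dp)

830, 91.57


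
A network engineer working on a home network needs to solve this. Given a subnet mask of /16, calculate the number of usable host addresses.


Given: subnet mask /16
Host bits = 32 - 16 = 16
Total addresses = 2^16 = 65536
Usable hosts = 65536 - 2 (network + broadcast) = 65534

65534


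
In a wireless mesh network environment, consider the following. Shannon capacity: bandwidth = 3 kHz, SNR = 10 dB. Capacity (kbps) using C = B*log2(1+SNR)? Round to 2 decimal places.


Given: B = 3 kHz, SNR = 10 dB
SNR linear = 10^(10/10) = 10
1 + SNR = 11
log2(11) = 3.4594316186
C = 3 * 1000 * 3.4594316186 = 10378.2949 bps
C = 10.378295 kbps -> 10.38 kbps (2 dp)

10.38


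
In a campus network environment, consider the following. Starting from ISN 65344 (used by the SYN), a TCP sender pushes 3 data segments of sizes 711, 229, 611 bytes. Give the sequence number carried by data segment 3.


The SYN occupies sequence number ISN = 65344, so the first data byte is ISN + 1 = 65345.
SEQ of data segment i = (ISN + 1) + sum of payload sizes of segments 1..i-1.
Segment 1: SEQ = 65345, payload = 711 bytes
Segment 2: SEQ = 66056, payload = 229 bytes
Segment 3: SEQ = 66285, payload = 611 bytes
SEQ of segment 3 = 65345 + 711 + 229 = 66285

66285


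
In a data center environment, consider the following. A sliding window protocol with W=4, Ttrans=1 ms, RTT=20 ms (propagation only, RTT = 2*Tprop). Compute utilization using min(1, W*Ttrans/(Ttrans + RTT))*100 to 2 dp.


Given: W = 4, Ttrans = 1 ms, RTT = 20 ms (= 2 * Tprop, Tprop = 10 ms)
Cycle time = Ttrans + RTT = 1 + 20 = 21 ms (first packet sent until its ACK returns)
W * Ttrans = 4 * 1 = 4 ms of sending per cycle
W * Ttrans / (Ttrans + RTT) = 4 / 21 = 0.190476
U = min(1, 0.190476) = 0.190476
U% = 19.05%

19.05


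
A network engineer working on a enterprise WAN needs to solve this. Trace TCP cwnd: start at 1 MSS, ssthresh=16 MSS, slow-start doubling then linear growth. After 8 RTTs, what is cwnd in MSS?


RTT 0: cwnd = 1 MSS (initial)
RTT 1: cwnd = 2 MSS (slow start, doubled)
RTT 2: cwnd = 4 MSS (slow start, doubled)
RTT 3: cwnd = 8 MSS (slow start, doubled)
RTT 4: cwnd = 16 MSS (slow start, doubled)
RTT 5: cwnd = 17 MSS (congestion avoidance, +1)
RTT 6: cwnd = 18 MSS (congestion avoidance, +1)
RTT 7: cwnd = 19 MSS (congestion avoidance, +1)
RTT 8: cwnd = 20 MSS (congestion avoidance, +1)

20


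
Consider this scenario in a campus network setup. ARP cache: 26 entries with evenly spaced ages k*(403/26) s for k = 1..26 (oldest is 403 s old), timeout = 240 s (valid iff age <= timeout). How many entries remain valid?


Ages are k * 403/26 s for k = 1..26 (spacing = 15.5000 s).
Entry k is valid iff k * 403/26 <= 240 iff k <= 26 * 240 / 403 = 15.4839
n_valid = floor(15.4839) = 15
(n_stale = 26 - 15 = 11)

15


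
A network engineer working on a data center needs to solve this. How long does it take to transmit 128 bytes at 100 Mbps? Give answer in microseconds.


Given: packet = 128 bytes, bandwidth = 100 Mbps
Packet in bits = 128 * 8 = 1024 bits
Bandwidth = 100 * 10^6 = 100000000 bps
Time = 1024 / 100000000 seconds
Time in us = 1024 * 10^6 / 100000000 = 10.24

10.24


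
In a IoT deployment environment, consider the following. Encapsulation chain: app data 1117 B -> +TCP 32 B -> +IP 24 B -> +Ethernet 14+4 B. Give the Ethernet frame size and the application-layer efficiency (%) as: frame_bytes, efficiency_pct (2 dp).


TCP segment = 1117 + 32 = 1149 B
IP packet = 1149 + 24 = 1173 B
Ethernet frame = 1173 + 14 + 4 = 1191 B
Efficiency = app / frame = 1117 / 1191 = 0.937867 = 93.7867% -> 93.79% (2 dp)

1191, 93.79


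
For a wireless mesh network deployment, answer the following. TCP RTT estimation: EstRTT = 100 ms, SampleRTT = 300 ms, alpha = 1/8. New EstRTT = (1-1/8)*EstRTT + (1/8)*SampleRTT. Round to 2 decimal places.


Given: EstRTT = 100 ms, SampleRTT = 300 ms, alpha = 1/8
New EstRTT = (1 - alpha) * EstRTT + alpha * SampleRTT
(7/8) * 100 = 87.5
(1/8) * 300 = 37.5
New EstRTT = 87.5 + 37.5 = 125 ms -> 125.00 ms (2 dp)

125.00


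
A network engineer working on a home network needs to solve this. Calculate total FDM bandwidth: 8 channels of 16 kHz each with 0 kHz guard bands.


Given: 8 channels, 16 kHz each, guard = 0 kHz
Channel bandwidth = 8 * 16 = 128 kHz
Guard bands = 7 gaps * 0 kHz = 0 kHz
Total = 128 + 0 = 128 kHz

128


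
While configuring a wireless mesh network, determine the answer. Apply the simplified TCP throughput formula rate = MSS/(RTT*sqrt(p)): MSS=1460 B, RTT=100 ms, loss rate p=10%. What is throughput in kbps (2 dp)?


Given: MSS = 1460 bytes, RTT = 100 ms, loss = 10%
RTT in seconds = 100 / 1000 = 0.1
Loss rate = 10% = 0.1
sqrt(loss) = sqrt(0.1) = 0.316227766017
Throughput (bytes/s) = 1460 / (0.1 * 0.316227766017) = 46169.2538
Throughput (kbps) = 46169.2538 * 8 / 1000 = 369.354031 -> 369.35 kbps (2 dp)

369.35


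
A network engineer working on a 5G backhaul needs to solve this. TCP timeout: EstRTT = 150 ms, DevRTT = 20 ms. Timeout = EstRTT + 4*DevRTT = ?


Given: EstRTT = 150 ms, DevRTT = 20 ms
Timeout = EstRTT + 4 * DevRTT
4 * DevRTT = 4 * 20 = 80
Timeout = 150 + 80 = 230 ms

230


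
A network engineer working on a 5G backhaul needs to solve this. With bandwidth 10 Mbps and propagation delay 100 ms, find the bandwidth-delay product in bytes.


Given: bandwidth = 10 Mbps, delay = 100 ms
BDP in bits = 10 * 10^6 * 100 / 1000
BDP in bits = 1000000
BDP in bytes = 1000000 / 8 = 125000

125000


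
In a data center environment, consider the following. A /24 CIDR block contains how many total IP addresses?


Given: CIDR prefix /24
Host bits = 32 - 24 = 8
Total addresses = 2^8 = 256

256


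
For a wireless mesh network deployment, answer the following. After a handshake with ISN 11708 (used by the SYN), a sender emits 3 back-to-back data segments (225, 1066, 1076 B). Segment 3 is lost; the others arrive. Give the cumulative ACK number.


SYN uses sequence number 11708; first data byte = ISN + 1 = 11709.
Segment 1: SEQ = 11709, len = 225 B, covers [11709, 11933]
Segment 2: SEQ = 11934, len = 1066 B, covers [11934, 12999]
Segment 3: SEQ = 13000, len = 1076 B, covers [13000, 14075] [LOST]
In-order data received: bytes [11709, 12999] (segments 1..2).
Segment 3 missing -> gap begins at byte 13000.
Cumulative ACK = next expected in-order byte = 11709 + 225 + 1066 = 13000

13000


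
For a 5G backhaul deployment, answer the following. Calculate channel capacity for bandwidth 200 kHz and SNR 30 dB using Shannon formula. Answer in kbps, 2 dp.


Given: B = 200 kHz, SNR = 30 dB
SNR linear = 10^(30/10) = 1000
1 + SNR = 1001
log2(1001) = 9.9672262588
C = 200 * 1000 * 9.9672262588 = 1993445.2518 bps
C = 1993.445252 kbps -> 1993.45 kbps (2 dp)

1993.45


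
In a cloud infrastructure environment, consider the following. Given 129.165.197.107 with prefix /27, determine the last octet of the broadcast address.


Given: IP = 129.165.197.107, prefix = /27
Host bits = 32 - 27 = 5
Network last octet = 107 AND mask = 96
Host part size = 2^5 - 1 = 31
Broadcast last octet = 96 OR 31 = 127

127


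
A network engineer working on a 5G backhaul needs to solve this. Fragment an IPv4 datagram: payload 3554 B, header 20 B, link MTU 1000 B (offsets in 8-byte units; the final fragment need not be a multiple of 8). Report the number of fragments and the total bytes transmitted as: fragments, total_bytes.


Max data per non-final fragment = floor((MTU - header)/8)*8 = floor((1000 - 20)/8)*8 = floor(980/8)*8 = 976 B
Final fragment needs no 8-byte alignment: it can carry up to MTU - header = 980 B
Non-final fragments needed = ceil((payload - 980) / 976) = ceil(2574/976) = ceil(2.6373) = 3
Number of fragments = 3 + 1 = 4
Fragment sizes (data): 3 * 976 B + 626 B (last, 626 <= 980 OK)
Total bytes sent = payload + n_frags * header = 3554 + 4*20 = 3554 + 80 = 3634 B

4, 3634


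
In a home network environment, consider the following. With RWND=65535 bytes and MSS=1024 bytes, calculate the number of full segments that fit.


Given: RWND = 65535 bytes, MSS = 1024 bytes
Full segments = floor(RWND / MSS)
Full segments = floor(65535 / 1024)
Full segments = floor(63.999) = 63

63


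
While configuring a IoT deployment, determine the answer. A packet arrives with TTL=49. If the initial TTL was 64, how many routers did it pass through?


Given: initial TTL = 64, received TTL = 49
Hops = initial TTL - received TTL
Hops = 64 - 49 = 15

15


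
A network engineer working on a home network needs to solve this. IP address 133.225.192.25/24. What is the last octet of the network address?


Given: IP = 133.225.192.25, prefix = /24
Subnet mask = 255.255.255.0
Last octet of IP: 25
Last octet of mask: 0
Network last octet = 25 AND 0 = 0

0


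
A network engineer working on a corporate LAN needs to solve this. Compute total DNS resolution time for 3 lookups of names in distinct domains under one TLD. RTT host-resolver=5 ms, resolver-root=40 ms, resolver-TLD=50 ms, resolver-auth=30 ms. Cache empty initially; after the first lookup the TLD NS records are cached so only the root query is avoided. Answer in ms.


Lookup 1 (cold cache): local + root + TLD + auth = 5 + 40 + 50 + 30 = 125 ms
Lookups 2..3 (TLD NS cached -> skip root; new domain -> still ask TLD and auth): local + TLD + auth = 5 + 50 + 30 = 85 ms each
Remaining 2 lookups: 2 * 85 = 170 ms
Total = 125 + 170 = 295 ms

295


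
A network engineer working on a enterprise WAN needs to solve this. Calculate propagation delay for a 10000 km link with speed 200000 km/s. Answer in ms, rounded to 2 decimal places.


Given: distance = 10000 km, speed = 200000 km/s
Delay = distance / speed = 10000 / 200000 seconds
Delay in ms = 10000 * 1000 / 200000
Delay = 50.0000 ms
Rounded to 2 dp = 50.00 ms

50.00


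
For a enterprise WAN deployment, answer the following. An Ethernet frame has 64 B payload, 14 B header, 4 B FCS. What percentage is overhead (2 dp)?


Given: payload = 64 B, header = 14 B, trailer = 4 B
Overhead bytes = header + trailer = 14 + 4 = 18
Total frame = payload + overhead = 64 + 18 = 82
Overhead % = 18 / 82 * 100 = 21.9512% -> 21.95% (2 dp)

21.95


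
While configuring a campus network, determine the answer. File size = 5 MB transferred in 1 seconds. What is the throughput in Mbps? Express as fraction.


Given: file = 5 MB, time = 1 s
File in Mb = 5 * 8 = 40 Mb
Throughput = 40 / 1 Mbps
Throughput = 40 Mbps

40


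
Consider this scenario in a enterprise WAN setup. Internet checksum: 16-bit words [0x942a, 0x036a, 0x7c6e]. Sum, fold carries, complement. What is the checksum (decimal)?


Given words: [0x942a, 0x036a, 0x7c6e]
Step 1: Sum all words
Raw sum = 37930 + 874 + 31854 = 70658
Step 2: Fold carry: (5122 + 1) = 5123
One's complement = ~5123 & 0xFFFF = 60412

60412


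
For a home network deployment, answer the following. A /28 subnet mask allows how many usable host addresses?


Given: subnet mask /28
Host bits = 32 - 28 = 4
Total addresses = 2^4 = 16
Usable hosts = 16 - 2 (network + broadcast) = 14

14


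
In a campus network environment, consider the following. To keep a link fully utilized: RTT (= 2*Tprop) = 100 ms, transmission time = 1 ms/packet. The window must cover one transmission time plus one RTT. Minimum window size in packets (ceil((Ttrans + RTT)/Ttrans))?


Given: Ttrans = 1 ms, RTT = 100 ms (= 2 * Tprop, Tprop = 50 ms)
Time until first ACK returns = Ttrans + RTT = 1 + 100 = 101 ms
Need W * Ttrans >= Ttrans + RTT  ->  W >= (Ttrans + RTT) / Ttrans
(Ttrans + RTT) / Ttrans = 101 / 1 = 101
W_min = ceil(101) = 101

101


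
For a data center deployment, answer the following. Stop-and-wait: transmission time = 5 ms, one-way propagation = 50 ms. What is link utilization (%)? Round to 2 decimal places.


Given: Ttrans = 5 ms, Tprop = 50 ms
RTT = 2 * Tprop = 2 * 50 = 100 ms
U = Ttrans / (Ttrans + RTT)
U = 5 / (5 + 100)
U = 5 / 105 = 0.047619
U% = 4.76%

4.76


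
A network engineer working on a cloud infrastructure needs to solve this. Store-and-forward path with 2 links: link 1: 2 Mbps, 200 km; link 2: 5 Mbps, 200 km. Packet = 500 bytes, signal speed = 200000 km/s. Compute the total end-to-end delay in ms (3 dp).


Packet = 500 bytes = 4000 bits. Store-and-forward: sum (t_trans + t_prop) per link.
Link 1: t_trans = 4000/(2*10^6) s = 2.0000 ms; t_prop = 200/200000 s = 1.0000 ms; subtotal = 3.0000 ms
Link 2: t_trans = 4000/(5*10^6) s = 0.8000 ms; t_prop = 200/200000 s = 1.0000 ms; subtotal = 1.8000 ms
End-to-end = 3.0000 + 1.8000 = 4.8000 ms -> 4.800 ms (3 dp)

4.800


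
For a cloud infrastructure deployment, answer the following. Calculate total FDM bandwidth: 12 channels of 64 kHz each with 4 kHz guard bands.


Given: 12 channels, 64 kHz each, guard = 4 kHz
Channel bandwidth = 12 * 64 = 768 kHz
Guard bands = 11 gaps * 4 kHz = 44 kHz
Total = 768 + 44 = 812 kHz

812


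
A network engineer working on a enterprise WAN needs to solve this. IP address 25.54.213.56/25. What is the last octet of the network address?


Given: IP = 25.54.213.56, prefix = /25
Subnet mask = 255.255.255.128
Last octet of IP: 56
Last octet of mask: 128
Network last octet = 56 AND 128 = 0

0


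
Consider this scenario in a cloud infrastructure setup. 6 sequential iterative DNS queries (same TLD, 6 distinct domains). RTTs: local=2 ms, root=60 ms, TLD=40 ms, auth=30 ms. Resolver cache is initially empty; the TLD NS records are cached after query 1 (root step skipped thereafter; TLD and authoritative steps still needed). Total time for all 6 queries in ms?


Lookup 1 (cold cache): local + root + TLD + auth = 2 + 60 + 40 + 30 = 132 ms
Lookups 2..6 (TLD NS cached -> skip root; new domain -> still ask TLD and auth): local + TLD + auth = 2 + 40 + 30 = 72 ms each
Remaining 5 lookups: 5 * 72 = 360 ms
Total = 132 + 360 = 492 ms

492


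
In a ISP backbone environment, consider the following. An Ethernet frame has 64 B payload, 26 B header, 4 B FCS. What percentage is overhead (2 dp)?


Given: payload = 64 B, header = 26 B, trailer = 4 B
Overhead bytes = header + trailer = 26 + 4 = 30
Total frame = payload + overhead = 64 + 30 = 94
Overhead % = 30 / 94 * 100 = 31.9149% -> 31.91% (2 dp)

31.91


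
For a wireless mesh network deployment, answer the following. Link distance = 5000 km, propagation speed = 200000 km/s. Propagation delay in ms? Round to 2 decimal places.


Given: distance = 5000 km, speed = 200000 km/s
Delay = distance / speed = 5000 / 200000 seconds
Delay in ms = 5000 * 1000 / 200000
Delay = 25.0000 ms
Rounded to 2 dp = 25.00 ms

25.00


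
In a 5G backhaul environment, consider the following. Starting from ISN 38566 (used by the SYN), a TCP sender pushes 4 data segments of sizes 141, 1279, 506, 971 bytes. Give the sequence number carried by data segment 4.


The SYN occupies sequence number ISN = 38566, so the first data byte is ISN + 1 = 38567.
SEQ of data segment i = (ISN + 1) + sum of payload sizes of segments 1..i-1.
Segment 1: SEQ = 38567, payload = 141 bytes
Segment 2: SEQ = 38708, payload = 1279 bytes
Segment 3: SEQ = 39987, payload = 506 bytes
Segment 4: SEQ = 40493, payload = 971 bytes
SEQ of segment 4 = 38567 + 141 + 1279 + 506 = 40493

40493


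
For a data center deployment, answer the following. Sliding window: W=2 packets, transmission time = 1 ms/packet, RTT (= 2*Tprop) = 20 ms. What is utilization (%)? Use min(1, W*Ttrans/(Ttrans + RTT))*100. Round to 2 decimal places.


Given: W = 2, Ttrans = 1 ms, RTT = 20 ms (= 2 * Tprop, Tprop = 10 ms)
Cycle time = Ttrans + RTT = 1 + 20 = 21 ms (first packet sent until its ACK returns)
W * Ttrans = 2 * 1 = 2 ms of sending per cycle
W * Ttrans / (Ttrans + RTT) = 2 / 21 = 0.095238
U = min(1, 0.095238) = 0.095238
U% = 9.52%

9.52


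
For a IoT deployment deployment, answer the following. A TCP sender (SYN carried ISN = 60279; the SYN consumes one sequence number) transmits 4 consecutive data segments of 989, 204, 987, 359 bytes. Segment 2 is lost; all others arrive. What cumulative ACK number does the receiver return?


SYN uses sequence number 60279; first data byte = ISN + 1 = 60280.
Segment 1: SEQ = 60280, len = 989 B, covers [60280, 61268]
Segment 2: SEQ = 61269, len = 204 B, covers [61269, 61472] [LOST]
Segment 3: SEQ = 61473, len = 987 B, covers [61473, 62459]
Segment 4: SEQ = 62460, len = 359 B, covers [62460, 62818]
In-order data received: bytes [60280, 61268] (segments 1..1).
Segment 2 missing -> gap begins at byte 61269; later segments buffered out of order.
Cumulative ACK = next expected in-order byte = 60280 + 989 = 61269

61269


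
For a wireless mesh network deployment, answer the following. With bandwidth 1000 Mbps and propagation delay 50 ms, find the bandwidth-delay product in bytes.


Given: bandwidth = 1000 Mbps, delay = 50 ms
BDP in bits = 1000 * 10^6 * 50 / 1000
BDP in bits = 50000000
BDP in bytes = 50000000 / 8 = 6250000

6250000


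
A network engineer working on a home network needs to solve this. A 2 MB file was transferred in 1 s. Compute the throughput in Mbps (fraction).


Given: file = 2 MB, time = 1 s
File in Mb = 2 * 8 = 16 Mb
Throughput = 16 / 1 Mbps
Throughput = 16 Mbps

16


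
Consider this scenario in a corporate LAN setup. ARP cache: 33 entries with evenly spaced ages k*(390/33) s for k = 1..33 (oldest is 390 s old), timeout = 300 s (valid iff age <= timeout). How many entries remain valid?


Ages are k * 390/33 s for k = 1..33 (spacing = 11.8182 s).
Entry k is valid iff k * 390/33 <= 300 iff k <= 33 * 300 / 390 = 25.3846
n_valid = floor(25.3846) = 25
(n_stale = 33 - 25 = 8)

25


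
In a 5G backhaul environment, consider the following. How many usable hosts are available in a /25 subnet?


Given: subnet mask /25
Host bits = 32 - 25 = 7
Total addresses = 2^7 = 128
Usable hosts = 128 - 2 (network + broadcast) = 126

126


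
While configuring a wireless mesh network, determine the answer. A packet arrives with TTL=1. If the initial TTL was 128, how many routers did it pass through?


Given: initial TTL = 128, received TTL = 1
Hops = initial TTL - received TTL
Hops = 128 - 1 = 127

127


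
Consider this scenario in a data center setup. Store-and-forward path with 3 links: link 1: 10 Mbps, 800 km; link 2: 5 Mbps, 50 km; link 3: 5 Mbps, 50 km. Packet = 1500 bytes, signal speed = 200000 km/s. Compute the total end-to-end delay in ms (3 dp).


Packet = 1500 bytes = 12000 bits. Store-and-forward: sum (t_trans + t_prop) per link.
Link 1: t_trans = 12000/(10*10^6) s = 1.2000 ms; t_prop = 800/200000 s = 4.0000 ms; subtotal = 5.2000 ms
Link 2: t_trans = 12000/(5*10^6) s = 2.4000 ms; t_prop = 50/200000 s = 0.2500 ms; subtotal = 2.6500 ms
Link 3: t_trans = 12000/(5*10^6) s = 2.4000 ms; t_prop = 50/200000 s = 0.2500 ms; subtotal = 2.6500 ms
End-to-end = 5.2000 + 2.6500 + 2.6500 = 10.5000 ms -> 10.500 ms (3 dp)

10.500


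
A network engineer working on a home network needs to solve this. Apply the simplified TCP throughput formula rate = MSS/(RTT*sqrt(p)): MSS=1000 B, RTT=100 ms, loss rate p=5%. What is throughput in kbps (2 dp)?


Given: MSS = 1000 bytes, RTT = 100 ms, loss = 5%
RTT in seconds = 100 / 1000 = 0.1
Loss rate = 5% = 0.05
sqrt(loss) = sqrt(0.05) = 0.223606797750
Throughput (bytes/s) = 1000 / (0.1 * 0.223606797750) = 44721.3595
Throughput (kbps) = 44721.3595 * 8 / 1000 = 357.770876 -> 357.77 kbps (2 dp)

357.77


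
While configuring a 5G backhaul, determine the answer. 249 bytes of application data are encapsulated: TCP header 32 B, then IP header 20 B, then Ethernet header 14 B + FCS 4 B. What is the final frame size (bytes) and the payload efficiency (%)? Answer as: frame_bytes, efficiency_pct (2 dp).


TCP segment = 249 + 32 = 281 B
IP packet = 281 + 20 = 301 B
Ethernet frame = 301 + 14 + 4 = 319 B
Efficiency = app / frame = 249 / 319 = 0.780564 = 78.0564% -> 78.06% (2 dp)

319, 78.06


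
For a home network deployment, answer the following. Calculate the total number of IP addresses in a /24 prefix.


Given: CIDR prefix /24
Host bits = 32 - 24 = 8
Total addresses = 2^8 = 256

256


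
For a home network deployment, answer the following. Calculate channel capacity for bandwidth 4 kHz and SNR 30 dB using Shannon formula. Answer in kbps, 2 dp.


Given: B = 4 kHz, SNR = 30 dB
SNR linear = 10^(30/10) = 1000
1 + SNR = 1001
log2(1001) = 9.9672262588
C = 4 * 1000 * 9.9672262588 = 39868.9050 bps
C = 39.868905 kbps -> 39.87 kbps (2 dp)

39.87


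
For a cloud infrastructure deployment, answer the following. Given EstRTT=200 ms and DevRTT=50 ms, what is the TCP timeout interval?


Given: EstRTT = 200 ms, DevRTT = 50 ms
Timeout = EstRTT + 4 * DevRTT
4 * DevRTT = 4 * 50 = 200
Timeout = 200 + 200 = 400 ms

400


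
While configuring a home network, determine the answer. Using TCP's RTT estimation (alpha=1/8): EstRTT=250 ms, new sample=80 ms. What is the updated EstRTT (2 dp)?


Given: EstRTT = 250 ms, SampleRTT = 80 ms, alpha = 1/8
New EstRTT = (1 - alpha) * EstRTT + alpha * SampleRTT
(7/8) * 250 = 218.75
(1/8) * 80 = 10
New EstRTT = 218.75 + 10 = 228.75 ms -> 228.75 ms (2 dp)

228.75


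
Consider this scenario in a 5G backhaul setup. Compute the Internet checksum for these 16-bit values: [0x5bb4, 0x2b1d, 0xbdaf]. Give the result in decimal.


Given words: [0x5bb4, 0x2b1d, 0xbdaf]
Step 1: Sum all words
Raw sum = 23476 + 11037 + 48559 = 83072
Step 2: Fold carry: (17536 + 1) = 17537
One's complement = ~17537 & 0xFFFF = 47998

47998


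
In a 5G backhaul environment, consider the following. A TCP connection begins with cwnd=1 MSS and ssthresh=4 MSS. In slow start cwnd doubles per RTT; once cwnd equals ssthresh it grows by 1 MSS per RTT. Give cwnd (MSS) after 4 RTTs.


RTT 0: cwnd = 1 MSS (initial)
RTT 1: cwnd = 2 MSS (slow start, doubled)
RTT 2: cwnd = 4 MSS (slow start, doubled)
RTT 3: cwnd = 5 MSS (congestion avoidance, +1)
RTT 4: cwnd = 6 MSS (congestion avoidance, +1)

6


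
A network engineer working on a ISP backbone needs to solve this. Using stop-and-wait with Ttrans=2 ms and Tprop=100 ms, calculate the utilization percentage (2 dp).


Given: Ttrans = 2 ms, Tprop = 100 ms
RTT = 2 * Tprop = 2 * 100 = 200 ms
U = Ttrans / (Ttrans + RTT)
U = 2 / (2 + 200)
U = 2 / 202 = 0.009901
U% = 0.99%

0.99


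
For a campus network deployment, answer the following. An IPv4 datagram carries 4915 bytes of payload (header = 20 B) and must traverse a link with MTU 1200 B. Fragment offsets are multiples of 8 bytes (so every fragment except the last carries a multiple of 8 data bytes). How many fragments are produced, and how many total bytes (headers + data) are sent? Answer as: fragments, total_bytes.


Max data per non-final fragment = floor((MTU - header)/8)*8 = floor((1200 - 20)/8)*8 = floor(1180/8)*8 = 1176 B
Final fragment needs no 8-byte alignment: it can carry up to MTU - header = 1180 B
Non-final fragments needed = ceil((payload - 1180) / 1176) = ceil(3735/1176) = ceil(3.1760) = 4
Number of fragments = 4 + 1 = 5
Fragment sizes (data): 4 * 1176 B + 211 B (last, 211 <= 1180 OK)
Total bytes sent = payload + n_frags * header = 4915 + 5*20 = 4915 + 100 = 5015 B

5, 5015


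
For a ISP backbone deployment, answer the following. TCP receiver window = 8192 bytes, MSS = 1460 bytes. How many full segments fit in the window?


Given: RWND = 8192 bytes, MSS = 1460 bytes
Full segments = floor(RWND / MSS)
Full segments = floor(8192 / 1460)
Full segments = floor(5.611) = 5

5


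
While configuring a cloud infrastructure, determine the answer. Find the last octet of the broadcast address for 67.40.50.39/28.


Given: IP = 67.40.50.39, prefix = /28
Host bits = 32 - 28 = 4
Network last octet = 39 AND mask = 32
Host part size = 2^4 - 1 = 15
Broadcast last octet = 32 OR 15 = 47

47


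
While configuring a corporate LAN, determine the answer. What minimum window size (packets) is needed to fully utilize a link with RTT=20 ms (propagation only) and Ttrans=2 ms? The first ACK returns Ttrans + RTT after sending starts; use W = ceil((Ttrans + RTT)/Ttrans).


Given: Ttrans = 2 ms, RTT = 20 ms (= 2 * Tprop, Tprop = 10 ms)
Time until first ACK returns = Ttrans + RTT = 2 + 20 = 22 ms
Need W * Ttrans >= Ttrans + RTT  ->  W >= (Ttrans + RTT) / Ttrans
(Ttrans + RTT) / Ttrans = 22 / 2 = 11
W_min = ceil(11) = 11

11


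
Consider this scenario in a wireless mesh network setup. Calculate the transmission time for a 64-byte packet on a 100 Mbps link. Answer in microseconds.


Given: packet = 64 bytes, bandwidth = 100 Mbps
Packet in bits = 64 * 8 = 512 bits
Bandwidth = 100 * 10^6 = 100000000 bps
Time = 512 / 100000000 seconds
Time in us = 512 * 10^6 / 100000000 = 5.12

5.12


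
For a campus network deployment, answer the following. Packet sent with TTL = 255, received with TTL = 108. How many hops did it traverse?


Given: initial TTL = 255, received TTL = 108
Hops = initial TTL - received TTL
Hops = 255 - 108 = 147

147


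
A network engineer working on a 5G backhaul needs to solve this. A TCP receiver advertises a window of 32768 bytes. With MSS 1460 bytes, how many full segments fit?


Given: RWND = 32768 bytes, MSS = 1460 bytes
Full segments = floor(RWND / MSS)
Full segments = floor(32768 / 1460)
Full segments = floor(22.4438) = 22

22


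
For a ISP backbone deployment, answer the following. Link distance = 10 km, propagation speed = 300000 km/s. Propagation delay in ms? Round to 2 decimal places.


Given: distance = 10 km, speed = 300000 km/s
Delay = distance / speed = 10 / 300000 seconds
Delay in ms = 10 * 1000 / 300000
Delay = 0.0333 ms
Rounded to 2 dp = 0.03 ms

0.03


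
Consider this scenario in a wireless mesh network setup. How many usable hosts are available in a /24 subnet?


Given: subnet mask /24
Host bits = 32 - 24 = 8
Total addresses = 2^8 = 256
Usable hosts = 256 - 2 (network + broadcast) = 254

254


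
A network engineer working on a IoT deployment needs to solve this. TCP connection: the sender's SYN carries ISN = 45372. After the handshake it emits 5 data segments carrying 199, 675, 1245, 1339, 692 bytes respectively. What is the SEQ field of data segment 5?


The SYN occupies sequence number ISN = 45372, so the first data byte is ISN + 1 = 45373.
SEQ of data segment i = (ISN + 1) + sum of payload sizes of segments 1..i-1.
Segment 1: SEQ = 45373, payload = 199 bytes
Segment 2: SEQ = 45572, payload = 675 bytes
Segment 3: SEQ = 46247, payload = 1245 bytes
Segment 4: SEQ = 47492, payload = 1339 bytes
Segment 5: SEQ = 48831, payload = 692 bytes
SEQ of segment 5 = 45373 + 199 + 675 + 1245 + 1339 = 48831

48831


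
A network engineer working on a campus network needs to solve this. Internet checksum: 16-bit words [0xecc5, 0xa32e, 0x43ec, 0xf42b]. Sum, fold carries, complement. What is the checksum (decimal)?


Given words: [0xecc5, 0xa32e, 0x43ec, 0xf42b]
Step 1: Sum all words
Raw sum = 60613 + 41774 + 17388 + 62507 = 182282
Step 2: Fold carry: (51210 + 2) = 51212
One's complement = ~51212 & 0xFFFF = 14323

14323


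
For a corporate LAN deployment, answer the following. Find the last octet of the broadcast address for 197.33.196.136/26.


Given: IP = 197.33.196.136, prefix = /26
Host bits = 32 - 26 = 6
Network last octet = 136 AND mask = 128
Host part size = 2^6 - 1 = 63
Broadcast last octet = 128 OR 63 = 191

191


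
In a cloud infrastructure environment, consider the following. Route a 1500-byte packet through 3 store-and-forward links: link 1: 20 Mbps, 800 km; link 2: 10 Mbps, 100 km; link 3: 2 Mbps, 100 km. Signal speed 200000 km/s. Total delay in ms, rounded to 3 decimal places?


Packet = 1500 bytes = 12000 bits. Store-and-forward: sum (t_trans + t_prop) per link.
Link 1: t_trans = 12000/(20*10^6) s = 0.6000 ms; t_prop = 800/200000 s = 4.0000 ms; subtotal = 4.6000 ms
Link 2: t_trans = 12000/(10*10^6) s = 1.2000 ms; t_prop = 100/200000 s = 0.5000 ms; subtotal = 1.7000 ms
Link 3: t_trans = 12000/(2*10^6) s = 6.0000 ms; t_prop = 100/200000 s = 0.5000 ms; subtotal = 6.5000 ms
End-to-end = 4.6000 + 1.7000 + 6.5000 = 12.8000 ms -> 12.800 ms (3 dp)

12.800
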